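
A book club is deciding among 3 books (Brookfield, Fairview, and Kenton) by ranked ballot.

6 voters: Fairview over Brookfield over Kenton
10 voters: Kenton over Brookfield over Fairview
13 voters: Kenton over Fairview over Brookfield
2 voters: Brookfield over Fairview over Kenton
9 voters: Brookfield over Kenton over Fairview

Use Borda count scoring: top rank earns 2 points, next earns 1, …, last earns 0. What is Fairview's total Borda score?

27

Borda scores:
  Brookfield: 6·1 + 10·1 + 13·0 + 2·2 + 9·2 = 38
  Fairview: 6·2 + 10·0 + 13·1 + 2·1 + 9·0 = 27
  Kenton: 6·0 + 10·2 + 13·2 + 2·0 + 9·1 = 55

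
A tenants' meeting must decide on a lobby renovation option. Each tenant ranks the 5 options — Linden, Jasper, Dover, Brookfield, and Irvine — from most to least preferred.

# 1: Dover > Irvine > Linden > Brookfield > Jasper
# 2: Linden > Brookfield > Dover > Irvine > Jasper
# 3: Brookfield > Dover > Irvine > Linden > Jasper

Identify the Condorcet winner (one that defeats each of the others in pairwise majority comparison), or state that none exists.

None — there is no Condorcet winner

Head-to-head results (3 voters total):
Linden vs Jasper: Linden wins 3–0.
Linden vs Dover: Dover wins 2–1.
Linden vs Brookfield: Linden wins 2–1.
Linden vs Irvine: Irvine wins 2–1.
Jasper vs Dover: Dover wins 3–0.
Jasper vs Brookfield: Brookfield wins 3–0.
Jasper vs Irvine: Irvine wins 3–0.
Dover vs Brookfield: Brookfield wins 2–1.
Dover vs Irvine: Dover wins 3–0.
Brookfield vs Irvine: Brookfield wins 2–1.
No candidate beats all others: Linden beats Brookfield beats Dover beats Linden, a majority cycle.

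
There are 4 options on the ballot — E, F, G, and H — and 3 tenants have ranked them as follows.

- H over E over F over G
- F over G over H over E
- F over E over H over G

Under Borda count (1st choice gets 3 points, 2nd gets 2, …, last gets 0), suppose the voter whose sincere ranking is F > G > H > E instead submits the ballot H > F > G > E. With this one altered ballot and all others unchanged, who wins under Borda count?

H

Borda totals with the altered ballot: E 4, F 6, G 1, H 7.
The switch changes the winner from F to H.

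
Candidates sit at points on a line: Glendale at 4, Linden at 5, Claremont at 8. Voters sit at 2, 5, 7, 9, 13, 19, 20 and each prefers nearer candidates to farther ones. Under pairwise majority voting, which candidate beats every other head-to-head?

Claremont

With single-peaked preferences on a line, the Condorcet winner is the candidate closest to the median voter.
The median voter (position 9) is closest to Claremont at 8.
Check: Claremont vs Linden — voters closer to Claremont: 5 of 7.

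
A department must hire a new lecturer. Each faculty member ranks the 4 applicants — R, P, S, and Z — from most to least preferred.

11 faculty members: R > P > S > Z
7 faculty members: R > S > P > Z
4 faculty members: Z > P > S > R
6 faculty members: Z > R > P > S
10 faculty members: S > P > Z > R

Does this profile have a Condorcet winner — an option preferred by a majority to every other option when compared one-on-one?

Head-to-head results (38 voters total):
R vs P: R wins 24–14.
R vs S: R wins 24–14.
R vs Z: Z wins 20–18.
P vs S: P wins 21–17.
P vs Z: P wins 28–10.
S vs Z: S wins 28–10.
No candidate beats all others: R beats P beats Z beats R, a majority cycle.

No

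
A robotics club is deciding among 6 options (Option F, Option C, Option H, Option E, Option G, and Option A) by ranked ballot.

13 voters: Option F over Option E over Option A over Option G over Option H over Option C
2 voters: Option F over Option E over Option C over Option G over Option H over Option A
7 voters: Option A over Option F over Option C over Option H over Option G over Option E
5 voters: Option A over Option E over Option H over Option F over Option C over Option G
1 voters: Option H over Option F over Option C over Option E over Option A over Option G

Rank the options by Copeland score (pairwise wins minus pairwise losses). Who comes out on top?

Pairwise results:
  Option F vs Option C: Option F wins 28–0.
  Option F vs Option H: Option F wins 22–6.
  Option F vs Option E: Option F wins 23–5.
  Option F vs Option G: Option F wins 28–0.
  Option F vs Option A: Option F wins 16–12.
  Option C vs Option H: Option H wins 19–9.
  Option C vs Option E: Option E wins 20–8.
  Option C vs Option G: Option C wins 15–13.
  Option C vs Option A: Option A wins 25–3.
  Option H vs Option E: Option E wins 20–8.
  Option H vs Option G: Option G wins 15–13.
  Option H vs Option A: Option A wins 25–3.
  Option E vs Option G: Option E wins 21–7.
  Option E vs Option A: Option E wins 16–12.
  Option G vs Option A: Option A wins 26–2.
Copeland scores (wins − losses):
  Option F: 5 − 0 = 5
  Option C: 1 − 4 = -3
  Option H: 1 − 4 = -3
  Option E: 4 − 1 = 3
  Option G: 1 − 4 = -3
  Option A: 3 − 2 = 1
Option F has the best Copeland score.

Option F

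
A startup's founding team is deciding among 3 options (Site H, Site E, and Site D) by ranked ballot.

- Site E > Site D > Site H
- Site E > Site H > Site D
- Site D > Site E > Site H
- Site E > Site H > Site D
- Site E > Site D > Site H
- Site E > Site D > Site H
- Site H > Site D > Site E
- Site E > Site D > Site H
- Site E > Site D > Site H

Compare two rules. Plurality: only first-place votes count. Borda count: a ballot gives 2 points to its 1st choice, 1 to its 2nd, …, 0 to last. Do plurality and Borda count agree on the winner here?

Plurality first-place counts: Site H 1, Site E 7, Site D 1 → Site E.
Borda totals: Site H 4, Site E 15, Site D 8 → Site E.
The two rules agree on Site E.

Yes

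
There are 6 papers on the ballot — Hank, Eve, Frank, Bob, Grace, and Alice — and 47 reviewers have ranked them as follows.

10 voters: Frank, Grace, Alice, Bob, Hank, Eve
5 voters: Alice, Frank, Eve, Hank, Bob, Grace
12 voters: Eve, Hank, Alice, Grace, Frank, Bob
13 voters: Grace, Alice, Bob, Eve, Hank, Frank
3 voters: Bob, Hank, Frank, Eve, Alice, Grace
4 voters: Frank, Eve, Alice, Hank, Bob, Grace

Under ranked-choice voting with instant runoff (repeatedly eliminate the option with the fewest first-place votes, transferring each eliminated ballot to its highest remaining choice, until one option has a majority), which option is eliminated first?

Round 1: Frank 14, Grace 13, Eve 12, Alice 5, Bob 3, Hank 0. Hank has the fewest and is eliminated.
Round 2: Frank 14, Grace 13, Eve 12, Alice 5, Bob 3. Bob has the fewest and is eliminated.
Round 3: Frank 17, Grace 13, Eve 12, Alice 5. Alice has the fewest and is eliminated.
Round 4: Frank 22, Grace 13, Eve 12. Eve has the fewest and is eliminated.
Round 5: Grace 25, Frank 22. Grace has a majority.

Hank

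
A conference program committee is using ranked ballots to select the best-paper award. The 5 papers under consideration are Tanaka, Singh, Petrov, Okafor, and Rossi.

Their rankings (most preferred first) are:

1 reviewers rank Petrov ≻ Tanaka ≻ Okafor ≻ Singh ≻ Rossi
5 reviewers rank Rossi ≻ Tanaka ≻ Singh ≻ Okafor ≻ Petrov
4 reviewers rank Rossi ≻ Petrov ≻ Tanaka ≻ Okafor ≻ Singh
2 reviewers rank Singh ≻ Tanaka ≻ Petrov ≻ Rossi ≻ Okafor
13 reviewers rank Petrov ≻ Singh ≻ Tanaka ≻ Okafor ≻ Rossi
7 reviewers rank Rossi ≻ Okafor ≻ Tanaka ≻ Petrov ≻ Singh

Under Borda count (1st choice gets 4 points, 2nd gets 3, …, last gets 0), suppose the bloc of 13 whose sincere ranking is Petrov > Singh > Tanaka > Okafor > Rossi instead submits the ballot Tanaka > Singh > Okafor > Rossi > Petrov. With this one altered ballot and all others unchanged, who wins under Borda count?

Tanaka

Borda totals with the altered ballot: Tanaka 98, Singh 58, Petrov 27, Okafor 58, Rossi 79.
The switch changes the winner from Petrov to Tanaka.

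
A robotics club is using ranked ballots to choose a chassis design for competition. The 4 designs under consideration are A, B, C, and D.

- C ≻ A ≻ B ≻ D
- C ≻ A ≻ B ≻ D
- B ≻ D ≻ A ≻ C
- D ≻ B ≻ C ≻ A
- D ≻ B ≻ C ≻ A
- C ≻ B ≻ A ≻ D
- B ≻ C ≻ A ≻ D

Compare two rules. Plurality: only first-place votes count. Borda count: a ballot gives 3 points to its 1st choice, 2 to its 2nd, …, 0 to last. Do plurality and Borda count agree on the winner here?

Plurality first-place counts: A 0, B 2, C 3, D 2 → C.
Borda totals: A 7, B 14, C 13, D 8 → B.
The two rules disagree: plurality picks C, Borda picks B.

No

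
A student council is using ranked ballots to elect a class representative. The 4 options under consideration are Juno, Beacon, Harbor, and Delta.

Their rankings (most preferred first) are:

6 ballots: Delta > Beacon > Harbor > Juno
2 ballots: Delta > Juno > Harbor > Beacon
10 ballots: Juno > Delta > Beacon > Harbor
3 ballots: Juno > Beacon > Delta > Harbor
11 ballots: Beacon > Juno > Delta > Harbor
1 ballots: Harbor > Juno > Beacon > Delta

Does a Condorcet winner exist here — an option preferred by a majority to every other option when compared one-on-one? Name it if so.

Head-to-head results (33 voters total):
Juno vs Beacon: Beacon wins 17–16.
Juno vs Harbor: Juno wins 26–7.
Juno vs Delta: Juno wins 25–8.
Beacon vs Harbor: Beacon wins 30–3.
Beacon vs Delta: Delta wins 18–15.
Harbor vs Delta: Delta wins 32–1.
No candidate beats all others: Juno beats Delta beats Beacon beats Juno, a majority cycle.

No Condorcet winner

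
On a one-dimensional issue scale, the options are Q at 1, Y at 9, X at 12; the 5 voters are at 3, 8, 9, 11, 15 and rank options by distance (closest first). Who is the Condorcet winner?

Y

With single-peaked preferences on a line, the Condorcet winner is the candidate closest to the median voter.
The median voter (position 9) is closest to Y at 9.
Check: Y vs Q — voters closer to Y: 4 of 5.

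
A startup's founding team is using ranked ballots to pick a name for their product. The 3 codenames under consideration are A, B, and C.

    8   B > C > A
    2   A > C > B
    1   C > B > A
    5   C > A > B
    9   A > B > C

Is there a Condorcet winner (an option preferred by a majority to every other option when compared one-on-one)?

Head-to-head results (25 voters total):
A vs B: A wins 16–9.
A vs C: C wins 14–11.
B vs C: B wins 17–8.
No candidate beats all others: A beats B beats C beats A, a majority cycle.

No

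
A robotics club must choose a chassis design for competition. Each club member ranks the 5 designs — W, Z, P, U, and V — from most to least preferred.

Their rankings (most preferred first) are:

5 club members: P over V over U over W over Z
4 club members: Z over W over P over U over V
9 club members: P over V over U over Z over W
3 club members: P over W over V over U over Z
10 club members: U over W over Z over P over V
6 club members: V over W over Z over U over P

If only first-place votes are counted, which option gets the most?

First-place vote totals:
  W: 0
  Z: 4
  P: 17
  U: 10
  V: 6
P has the most first-place votes.

P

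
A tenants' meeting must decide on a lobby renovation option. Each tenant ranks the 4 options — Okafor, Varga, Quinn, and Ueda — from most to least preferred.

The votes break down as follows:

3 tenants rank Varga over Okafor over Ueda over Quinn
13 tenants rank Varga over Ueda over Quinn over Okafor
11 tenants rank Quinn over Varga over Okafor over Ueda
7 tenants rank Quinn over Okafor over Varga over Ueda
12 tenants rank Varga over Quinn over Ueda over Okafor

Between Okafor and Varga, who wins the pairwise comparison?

Ballots ranking Okafor above Varga: 7.
Ballots ranking Varga above Okafor: 3+13+11+12 = 39.
Varga wins the head-to-head, 39–7.

Varga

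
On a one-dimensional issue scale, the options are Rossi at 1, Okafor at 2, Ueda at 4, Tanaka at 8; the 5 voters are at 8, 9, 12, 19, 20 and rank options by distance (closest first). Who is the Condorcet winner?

With single-peaked preferences on a line, the Condorcet winner is the candidate closest to the median voter.
The median voter (position 12) is closest to Tanaka at 8.
Check: Tanaka vs Ueda — voters closer to Tanaka: 5 of 5.

Tanaka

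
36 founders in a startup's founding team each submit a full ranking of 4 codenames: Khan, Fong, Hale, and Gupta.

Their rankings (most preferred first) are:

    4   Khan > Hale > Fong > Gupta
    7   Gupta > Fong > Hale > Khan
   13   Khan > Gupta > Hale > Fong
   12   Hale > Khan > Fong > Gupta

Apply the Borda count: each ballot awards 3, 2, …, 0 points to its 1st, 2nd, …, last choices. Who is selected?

Khan

Borda scores:
  Khan: 4·3 + 7·0 + 13·3 + 12·2 = 75
  Fong: 4·1 + 7·2 + 13·0 + 12·1 = 30
  Hale: 4·2 + 7·1 + 13·1 + 12·3 = 64
  Gupta: 4·0 + 7·3 + 13·2 + 12·0 = 47
Khan has the highest total.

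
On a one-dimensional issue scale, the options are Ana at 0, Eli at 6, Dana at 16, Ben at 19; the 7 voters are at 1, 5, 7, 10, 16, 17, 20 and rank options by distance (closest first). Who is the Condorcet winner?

With single-peaked preferences on a line, the Condorcet winner is the candidate closest to the median voter.
The median voter (position 10) is closest to Eli at 6.
Check: Eli vs Dana — voters closer to Eli: 4 of 7.

Eli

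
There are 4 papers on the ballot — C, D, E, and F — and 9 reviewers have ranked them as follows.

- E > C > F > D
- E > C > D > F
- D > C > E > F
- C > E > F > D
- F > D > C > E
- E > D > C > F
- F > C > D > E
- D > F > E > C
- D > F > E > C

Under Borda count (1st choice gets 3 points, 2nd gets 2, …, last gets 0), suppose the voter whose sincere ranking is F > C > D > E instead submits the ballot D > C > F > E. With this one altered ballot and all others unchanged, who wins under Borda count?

D

Borda totals with the altered ballot: C 13, D 17, E 14, F 10.
The winner is unchanged: still D.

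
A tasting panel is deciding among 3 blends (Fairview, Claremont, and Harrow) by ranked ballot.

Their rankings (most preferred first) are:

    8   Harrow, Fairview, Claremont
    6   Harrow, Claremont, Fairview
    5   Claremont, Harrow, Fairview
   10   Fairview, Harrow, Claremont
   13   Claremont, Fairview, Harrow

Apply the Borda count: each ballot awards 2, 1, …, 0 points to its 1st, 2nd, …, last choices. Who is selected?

Harrow

Borda scores:
  Fairview: 8·1 + 6·0 + 5·0 + 10·2 + 13·1 = 41
  Claremont: 8·0 + 6·1 + 5·2 + 10·0 + 13·2 = 42
  Harrow: 8·2 + 6·2 + 5·1 + 10·1 + 13·0 = 43
Harrow has the highest total.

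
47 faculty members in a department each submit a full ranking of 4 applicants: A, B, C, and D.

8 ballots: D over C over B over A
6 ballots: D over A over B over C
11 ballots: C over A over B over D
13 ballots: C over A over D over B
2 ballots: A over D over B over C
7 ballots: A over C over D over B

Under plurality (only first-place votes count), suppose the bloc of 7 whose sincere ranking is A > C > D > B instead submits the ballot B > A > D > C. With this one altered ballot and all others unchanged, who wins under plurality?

First-place totals with the altered ballot: A 2, B 7, C 24, D 14.
The winner is unchanged: still C.

C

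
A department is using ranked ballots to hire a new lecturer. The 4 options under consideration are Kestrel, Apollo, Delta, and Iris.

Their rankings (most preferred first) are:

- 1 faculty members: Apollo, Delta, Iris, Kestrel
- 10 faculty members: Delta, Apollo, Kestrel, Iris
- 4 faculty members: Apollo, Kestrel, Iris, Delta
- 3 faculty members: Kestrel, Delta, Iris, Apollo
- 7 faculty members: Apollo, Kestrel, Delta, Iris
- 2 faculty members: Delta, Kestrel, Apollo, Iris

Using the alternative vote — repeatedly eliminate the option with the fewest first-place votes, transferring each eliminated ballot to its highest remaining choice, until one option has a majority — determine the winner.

Round 1: Apollo 12, Delta 12, Kestrel 3, Iris 0. Iris has the fewest and is eliminated.
Round 2: Apollo 12, Delta 12, Kestrel 3. Kestrel has the fewest and is eliminated.
Round 3: Delta 15, Apollo 12. Delta has a majority.

Delta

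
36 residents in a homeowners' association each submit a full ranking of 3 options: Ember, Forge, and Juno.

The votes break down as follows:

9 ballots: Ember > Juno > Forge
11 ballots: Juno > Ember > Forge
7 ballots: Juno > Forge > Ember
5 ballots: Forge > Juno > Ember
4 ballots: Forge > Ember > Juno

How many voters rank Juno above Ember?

Ballots ranking Juno above Ember: 11+7+5 = 23.
Ballots ranking Ember above Juno: 9+4 = 13.
So 23 of 36 voters prefer Juno to Ember.

23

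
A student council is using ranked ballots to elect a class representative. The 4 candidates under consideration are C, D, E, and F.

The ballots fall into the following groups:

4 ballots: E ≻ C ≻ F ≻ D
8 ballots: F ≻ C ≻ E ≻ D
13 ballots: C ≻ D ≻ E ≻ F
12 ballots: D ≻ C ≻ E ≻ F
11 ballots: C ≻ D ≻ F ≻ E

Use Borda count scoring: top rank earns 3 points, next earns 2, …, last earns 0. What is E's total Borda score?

Borda scores:
  C: 4·2 + 8·2 + 13·3 + 12·2 + 11·3 = 120
  D: 4·0 + 8·0 + 13·2 + 12·3 + 11·2 = 84
  E: 4·3 + 8·1 + 13·1 + 12·1 + 11·0 = 45
  F: 4·1 + 8·3 + 13·0 + 12·0 + 11·1 = 39

45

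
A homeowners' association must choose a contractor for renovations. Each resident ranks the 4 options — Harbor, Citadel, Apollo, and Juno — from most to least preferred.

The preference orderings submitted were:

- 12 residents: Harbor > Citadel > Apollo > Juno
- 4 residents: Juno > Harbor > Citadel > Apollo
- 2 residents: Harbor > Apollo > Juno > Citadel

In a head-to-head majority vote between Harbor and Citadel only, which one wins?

Ballots ranking Harbor above Citadel: 12+4+2 = 18.
Ballots ranking Citadel above Harbor: 0.
Harbor wins the head-to-head, 18–0.

Harbor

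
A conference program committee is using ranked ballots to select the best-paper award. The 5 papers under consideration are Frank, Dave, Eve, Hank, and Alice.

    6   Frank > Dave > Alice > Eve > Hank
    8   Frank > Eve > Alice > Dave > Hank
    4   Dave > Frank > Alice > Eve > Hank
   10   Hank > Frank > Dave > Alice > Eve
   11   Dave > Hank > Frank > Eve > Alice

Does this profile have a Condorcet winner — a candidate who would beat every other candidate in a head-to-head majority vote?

Head-to-head results (39 voters total):
Frank vs Dave: Frank wins 24–15.
Frank vs Eve: Frank wins 39–0.
Frank vs Hank: Hank wins 21–18.
Frank vs Alice: Frank wins 39–0.
Dave vs Eve: Dave wins 31–8.
Dave vs Hank: Dave wins 29–10.
Dave vs Alice: Dave wins 31–8.
Eve vs Hank: Hank wins 21–18.
Eve vs Alice: Alice wins 20–19.
Hank vs Alice: Hank wins 21–18.
No candidate beats all others: Frank beats Dave beats Hank beats Frank, a majority cycle.

No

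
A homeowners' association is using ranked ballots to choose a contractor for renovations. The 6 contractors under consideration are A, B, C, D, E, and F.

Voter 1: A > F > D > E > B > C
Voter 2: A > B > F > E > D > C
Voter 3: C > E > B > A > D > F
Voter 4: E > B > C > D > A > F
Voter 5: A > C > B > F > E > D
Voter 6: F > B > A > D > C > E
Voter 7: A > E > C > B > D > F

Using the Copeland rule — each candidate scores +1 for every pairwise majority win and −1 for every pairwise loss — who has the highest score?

A

Pairwise results:
  A vs B: A wins 4–3.
  A vs C: A wins 5–2.
  A vs D: A wins 6–1.
  A vs E: A wins 5–2.
  A vs F: A wins 6–1.
  B vs C: B wins 4–3.
  B vs D: B wins 6–1.
  B vs E: E wins 4–3.
  B vs F: B wins 5–2.
  C vs D: C wins 4–3.
  C vs E: E wins 4–3.
  C vs F: C wins 4–3.
  D vs E: E wins 5–2.
  D vs F: F wins 4–3.
  E vs F: F wins 4–3.
Copeland scores (wins − losses):
  A: 5 − 0 = 5
  B: 3 − 2 = 1
  C: 2 − 3 = -1
  D: 0 − 5 = -5
  E: 3 − 2 = 1
  F: 2 − 3 = -1
A has the best Copeland score.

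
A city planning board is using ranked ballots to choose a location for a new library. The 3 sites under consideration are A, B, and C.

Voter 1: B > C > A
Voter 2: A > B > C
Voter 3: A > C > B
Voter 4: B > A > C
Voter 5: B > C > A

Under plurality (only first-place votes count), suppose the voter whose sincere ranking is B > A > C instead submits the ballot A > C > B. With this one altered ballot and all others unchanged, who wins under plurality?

A

First-place totals with the altered ballot: A 3, B 2, C 0.
The switch changes the winner from B to A.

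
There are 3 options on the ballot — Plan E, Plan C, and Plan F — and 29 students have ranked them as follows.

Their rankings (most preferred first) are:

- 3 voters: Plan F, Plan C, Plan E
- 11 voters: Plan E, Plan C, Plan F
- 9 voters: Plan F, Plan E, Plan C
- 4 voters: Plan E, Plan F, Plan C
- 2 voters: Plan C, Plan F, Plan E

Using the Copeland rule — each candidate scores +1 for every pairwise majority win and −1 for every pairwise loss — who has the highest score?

Pairwise results:
  Plan E vs Plan C: Plan E wins 24–5.
  Plan E vs Plan F: Plan E wins 15–14.
  Plan C vs Plan F: Plan F wins 16–13.
Copeland scores (wins − losses):
  Plan E: 2 − 0 = 2
  Plan C: 0 − 2 = -2
  Plan F: 1 − 1 = 0
Plan E has the best Copeland score.

Plan E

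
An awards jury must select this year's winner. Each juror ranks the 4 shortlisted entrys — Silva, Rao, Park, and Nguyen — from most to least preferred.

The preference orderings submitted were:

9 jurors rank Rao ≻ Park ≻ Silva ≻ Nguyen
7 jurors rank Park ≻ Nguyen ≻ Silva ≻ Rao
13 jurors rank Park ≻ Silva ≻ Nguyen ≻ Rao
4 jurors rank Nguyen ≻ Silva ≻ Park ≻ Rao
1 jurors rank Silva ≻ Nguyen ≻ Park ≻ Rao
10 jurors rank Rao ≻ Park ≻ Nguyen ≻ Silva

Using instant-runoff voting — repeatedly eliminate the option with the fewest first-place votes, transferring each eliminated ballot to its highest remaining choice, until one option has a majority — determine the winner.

Round 1: Park 20, Rao 19, Nguyen 4, Silva 1. Silva has the fewest and is eliminated.
Round 2: Park 20, Rao 19, Nguyen 5. Nguyen has the fewest and is eliminated.
Round 3: Park 25, Rao 19. Park has a majority.

Park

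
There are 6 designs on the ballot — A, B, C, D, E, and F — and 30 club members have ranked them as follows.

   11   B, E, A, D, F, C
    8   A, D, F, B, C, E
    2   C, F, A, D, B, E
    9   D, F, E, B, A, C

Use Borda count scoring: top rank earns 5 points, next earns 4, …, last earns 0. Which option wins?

D

Borda scores:
  A: 11·3 + 8·5 + 2·3 + 9·1 = 88
  B: 11·5 + 8·2 + 2·1 + 9·2 = 91
  C: 11·0 + 8·1 + 2·5 + 9·0 = 18
  D: 11·2 + 8·4 + 2·2 + 9·5 = 103
  E: 11·4 + 8·0 + 2·0 + 9·3 = 71
  F: 11·1 + 8·3 + 2·4 + 9·4 = 79
D has the highest total.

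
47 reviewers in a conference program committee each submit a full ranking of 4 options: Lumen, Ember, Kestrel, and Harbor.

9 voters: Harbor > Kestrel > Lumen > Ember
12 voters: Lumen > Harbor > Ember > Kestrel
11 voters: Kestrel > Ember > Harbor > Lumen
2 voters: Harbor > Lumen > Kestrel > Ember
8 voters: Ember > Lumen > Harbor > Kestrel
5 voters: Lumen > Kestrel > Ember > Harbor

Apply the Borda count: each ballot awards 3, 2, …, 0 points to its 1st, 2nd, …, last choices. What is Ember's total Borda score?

63

Borda scores:
  Lumen: 9·1 + 12·3 + 11·0 + 2·2 + 8·2 + 5·3 = 80
  Ember: 9·0 + 12·1 + 11·2 + 2·0 + 8·3 + 5·1 = 63
  Kestrel: 9·2 + 12·0 + 11·3 + 2·1 + 8·0 + 5·2 = 63
  Harbor: 9·3 + 12·2 + 11·1 + 2·3 + 8·1 + 5·0 = 76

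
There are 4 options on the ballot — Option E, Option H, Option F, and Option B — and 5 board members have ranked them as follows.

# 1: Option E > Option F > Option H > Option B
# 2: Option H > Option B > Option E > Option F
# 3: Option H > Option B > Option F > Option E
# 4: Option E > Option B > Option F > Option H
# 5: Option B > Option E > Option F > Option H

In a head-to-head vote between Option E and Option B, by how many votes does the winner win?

Ballots ranking Option E above Option B: 2.
Ballots ranking Option B above Option E: 3.
Option B wins 3–2, a margin of 1.

1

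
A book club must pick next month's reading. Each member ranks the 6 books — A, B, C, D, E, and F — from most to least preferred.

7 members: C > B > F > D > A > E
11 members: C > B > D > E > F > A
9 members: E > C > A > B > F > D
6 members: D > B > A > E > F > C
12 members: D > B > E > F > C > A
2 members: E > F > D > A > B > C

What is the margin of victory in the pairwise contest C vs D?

7

Ballots ranking C above D: 7+11+9 = 27.
Ballots ranking D above C: 6+12+2 = 20.
C wins 27–20, a margin of 7.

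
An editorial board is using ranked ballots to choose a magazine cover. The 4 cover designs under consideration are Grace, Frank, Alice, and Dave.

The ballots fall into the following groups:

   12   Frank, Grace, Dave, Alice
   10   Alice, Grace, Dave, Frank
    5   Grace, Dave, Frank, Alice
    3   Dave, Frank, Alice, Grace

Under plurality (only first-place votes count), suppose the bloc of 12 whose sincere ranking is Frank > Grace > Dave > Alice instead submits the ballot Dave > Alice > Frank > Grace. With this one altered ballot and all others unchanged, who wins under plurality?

First-place totals with the altered ballot: Grace 5, Frank 0, Alice 10, Dave 15.
The switch changes the winner from Frank to Dave.

Dave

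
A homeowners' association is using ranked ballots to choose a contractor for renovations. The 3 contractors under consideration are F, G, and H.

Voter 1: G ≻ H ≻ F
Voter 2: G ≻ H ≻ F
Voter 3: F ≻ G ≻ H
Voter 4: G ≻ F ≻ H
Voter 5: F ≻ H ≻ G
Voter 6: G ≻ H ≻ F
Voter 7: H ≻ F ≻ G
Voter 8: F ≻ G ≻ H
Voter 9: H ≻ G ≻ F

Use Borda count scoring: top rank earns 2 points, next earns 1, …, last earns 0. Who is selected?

G

Borda scores:
  F: 0 + 0 + 2 + 1 + 2 + 0 + 1 + 2 + 0 = 8
  G: 2 + 2 + 1 + 2 + 0 + 2 + 0 + 1 + 1 = 11
  H: 1 + 1 + 0 + 0 + 1 + 1 + 2 + 0 + 2 = 8
G has the highest total.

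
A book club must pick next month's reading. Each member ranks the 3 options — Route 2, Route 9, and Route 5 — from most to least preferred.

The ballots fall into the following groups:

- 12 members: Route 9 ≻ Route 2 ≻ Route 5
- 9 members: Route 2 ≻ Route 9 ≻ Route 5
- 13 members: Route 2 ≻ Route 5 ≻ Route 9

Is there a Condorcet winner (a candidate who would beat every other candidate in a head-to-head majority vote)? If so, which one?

Route 2

Head-to-head results (34 voters total):
Route 2 vs Route 9: Route 2 wins 22–12.
Route 2 vs Route 5: Route 2 wins 34–0.
Route 9 vs Route 5: Route 9 wins 21–13.
Route 2 beats each rival — Route 9 (22–12), Route 5 (34–0) — so Route 2 is the Condorcet winner.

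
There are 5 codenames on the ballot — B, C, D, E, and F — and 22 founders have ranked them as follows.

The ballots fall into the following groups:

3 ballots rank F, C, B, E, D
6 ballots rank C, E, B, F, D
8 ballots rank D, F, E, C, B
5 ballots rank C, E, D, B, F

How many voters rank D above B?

13

Ballots ranking D above B: 8+5 = 13.
Ballots ranking B above D: 3+6 = 9.
So 13 of 22 voters prefer D to B.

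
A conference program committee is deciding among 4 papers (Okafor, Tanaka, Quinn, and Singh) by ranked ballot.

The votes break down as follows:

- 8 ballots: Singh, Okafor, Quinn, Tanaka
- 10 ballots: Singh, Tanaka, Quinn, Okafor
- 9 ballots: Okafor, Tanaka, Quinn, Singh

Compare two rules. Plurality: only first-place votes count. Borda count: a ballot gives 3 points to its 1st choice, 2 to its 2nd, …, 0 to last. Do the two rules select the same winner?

Plurality first-place counts: Okafor 9, Tanaka 0, Quinn 0, Singh 18 → Singh.
Borda totals: Okafor 43, Tanaka 38, Quinn 27, Singh 54 → Singh.
The two rules agree on Singh.

Yes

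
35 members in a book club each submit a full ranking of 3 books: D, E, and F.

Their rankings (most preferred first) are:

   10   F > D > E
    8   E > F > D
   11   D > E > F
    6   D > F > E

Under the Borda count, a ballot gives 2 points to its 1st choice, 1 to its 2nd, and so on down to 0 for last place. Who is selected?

Borda scores:
  D: 10·1 + 8·0 + 11·2 + 6·2 = 44
  E: 10·0 + 8·2 + 11·1 + 6·0 = 27
  F: 10·2 + 8·1 + 11·0 + 6·1 = 34
D has the highest total.

D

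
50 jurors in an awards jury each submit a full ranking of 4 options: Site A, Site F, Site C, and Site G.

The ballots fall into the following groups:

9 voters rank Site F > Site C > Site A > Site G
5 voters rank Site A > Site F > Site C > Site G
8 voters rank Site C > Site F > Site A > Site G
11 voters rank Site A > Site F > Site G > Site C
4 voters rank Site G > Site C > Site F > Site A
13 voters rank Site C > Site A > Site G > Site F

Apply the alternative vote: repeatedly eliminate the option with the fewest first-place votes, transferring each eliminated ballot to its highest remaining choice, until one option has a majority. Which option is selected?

Site C

Round 1: Site C 21, Site A 16, Site F 9, Site G 4. Site G has the fewest and is eliminated.
Round 2: Site C 25, Site A 16, Site F 9. Site F has the fewest and is eliminated.
Round 3: Site C 34, Site A 16. Site C has a majority.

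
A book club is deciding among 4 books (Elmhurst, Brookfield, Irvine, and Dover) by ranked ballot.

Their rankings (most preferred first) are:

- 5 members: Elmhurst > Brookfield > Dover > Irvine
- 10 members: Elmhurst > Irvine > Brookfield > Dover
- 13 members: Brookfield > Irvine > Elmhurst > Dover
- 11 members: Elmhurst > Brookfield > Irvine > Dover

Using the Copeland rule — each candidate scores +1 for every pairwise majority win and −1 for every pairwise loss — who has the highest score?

Elmhurst

Pairwise results:
  Elmhurst vs Brookfield: Elmhurst wins 26–13.
  Elmhurst vs Irvine: Elmhurst wins 26–13.
  Elmhurst vs Dover: Elmhurst wins 39–0.
  Brookfield vs Irvine: Brookfield wins 29–10.
  Brookfield vs Dover: Brookfield wins 39–0.
  Irvine vs Dover: Irvine wins 34–5.
Copeland scores (wins − losses):
  Elmhurst: 3 − 0 = 3
  Brookfield: 2 − 1 = 1
  Irvine: 1 − 2 = -1
  Dover: 0 − 3 = -3
Elmhurst has the best Copeland score.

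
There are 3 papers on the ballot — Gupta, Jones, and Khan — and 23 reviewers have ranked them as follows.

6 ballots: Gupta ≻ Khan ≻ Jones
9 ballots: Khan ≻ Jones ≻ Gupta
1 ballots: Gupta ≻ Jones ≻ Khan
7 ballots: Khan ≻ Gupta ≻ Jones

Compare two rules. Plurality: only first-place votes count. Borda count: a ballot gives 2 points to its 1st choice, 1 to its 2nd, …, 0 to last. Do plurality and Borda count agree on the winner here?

Yes

Plurality first-place counts: Gupta 7, Jones 0, Khan 16 → Khan.
Borda totals: Gupta 21, Jones 10, Khan 38 → Khan.
The two rules agree on Khan.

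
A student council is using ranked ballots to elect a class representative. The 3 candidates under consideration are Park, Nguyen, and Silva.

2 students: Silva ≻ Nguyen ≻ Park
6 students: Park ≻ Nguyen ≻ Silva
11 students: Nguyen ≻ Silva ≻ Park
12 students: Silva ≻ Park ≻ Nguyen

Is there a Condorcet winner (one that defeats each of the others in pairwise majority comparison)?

Head-to-head results (31 voters total):
Park vs Nguyen: Park wins 18–13.
Park vs Silva: Silva wins 25–6.
Nguyen vs Silva: Nguyen wins 17–14.
No candidate beats all others: Park beats Nguyen beats Silva beats Park, a majority cycle.

No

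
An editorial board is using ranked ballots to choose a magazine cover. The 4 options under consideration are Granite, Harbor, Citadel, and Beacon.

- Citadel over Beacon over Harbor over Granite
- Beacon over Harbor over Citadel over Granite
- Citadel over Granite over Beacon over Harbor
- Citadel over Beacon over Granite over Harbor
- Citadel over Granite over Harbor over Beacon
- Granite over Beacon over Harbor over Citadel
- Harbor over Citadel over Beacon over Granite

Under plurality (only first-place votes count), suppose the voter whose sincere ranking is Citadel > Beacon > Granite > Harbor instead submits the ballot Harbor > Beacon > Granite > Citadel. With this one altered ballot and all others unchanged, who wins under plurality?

Citadel

First-place totals with the altered ballot: Granite 1, Harbor 2, Citadel 3, Beacon 1.
The winner is unchanged: still Citadel.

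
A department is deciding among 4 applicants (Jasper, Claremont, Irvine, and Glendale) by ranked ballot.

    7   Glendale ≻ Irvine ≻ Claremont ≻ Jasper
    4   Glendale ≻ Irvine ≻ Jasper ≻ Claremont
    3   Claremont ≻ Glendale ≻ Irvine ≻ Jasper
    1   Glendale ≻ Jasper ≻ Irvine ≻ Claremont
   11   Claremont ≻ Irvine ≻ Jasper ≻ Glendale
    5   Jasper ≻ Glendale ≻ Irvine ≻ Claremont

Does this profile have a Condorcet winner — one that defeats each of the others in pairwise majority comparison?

Head-to-head results (31 voters total):
Jasper vs Claremont: Claremont wins 21–10.
Jasper vs Irvine: Irvine wins 25–6.
Jasper vs Glendale: Jasper wins 16–15.
Claremont vs Irvine: Irvine wins 17–14.
Claremont vs Glendale: Glendale wins 17–14.
Irvine vs Glendale: Glendale wins 20–11.
No candidate beats all others: Jasper beats Glendale beats Claremont beats Jasper, a majority cycle.

No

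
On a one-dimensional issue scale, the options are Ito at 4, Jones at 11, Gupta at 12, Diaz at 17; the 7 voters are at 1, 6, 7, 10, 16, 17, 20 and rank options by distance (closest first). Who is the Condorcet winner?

With single-peaked preferences on a line, the Condorcet winner is the candidate closest to the median voter.
The median voter (position 10) is closest to Jones at 11.
Check: Jones vs Ito — voters closer to Jones: 4 of 7.

Jones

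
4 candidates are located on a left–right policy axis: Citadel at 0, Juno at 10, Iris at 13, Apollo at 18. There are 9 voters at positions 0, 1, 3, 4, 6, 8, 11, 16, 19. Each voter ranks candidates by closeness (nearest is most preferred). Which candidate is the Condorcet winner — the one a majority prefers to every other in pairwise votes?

Juno

With single-peaked preferences on a line, the Condorcet winner is the candidate closest to the median voter.
The median voter (position 6) is closest to Juno at 10.
Check: Juno vs Iris — voters closer to Juno: 7 of 9.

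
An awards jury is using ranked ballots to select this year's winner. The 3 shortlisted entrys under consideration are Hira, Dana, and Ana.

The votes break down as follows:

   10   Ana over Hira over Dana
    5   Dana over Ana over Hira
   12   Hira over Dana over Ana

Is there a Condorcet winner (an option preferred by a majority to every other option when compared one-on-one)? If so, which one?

No Condorcet winner

Head-to-head results (27 voters total):
Hira vs Dana: Hira wins 22–5.
Hira vs Ana: Ana wins 15–12.
Dana vs Ana: Dana wins 17–10.
No candidate beats all others: Hira beats Dana beats Ana beats Hira, a majority cycle.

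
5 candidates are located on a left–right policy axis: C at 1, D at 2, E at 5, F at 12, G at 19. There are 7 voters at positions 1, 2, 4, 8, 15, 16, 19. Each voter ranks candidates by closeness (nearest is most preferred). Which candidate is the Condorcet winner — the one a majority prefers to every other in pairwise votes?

E

With single-peaked preferences on a line, the Condorcet winner is the candidate closest to the median voter.
The median voter (position 8) is closest to E at 5.
Check: E vs G — voters closer to E: 4 of 7.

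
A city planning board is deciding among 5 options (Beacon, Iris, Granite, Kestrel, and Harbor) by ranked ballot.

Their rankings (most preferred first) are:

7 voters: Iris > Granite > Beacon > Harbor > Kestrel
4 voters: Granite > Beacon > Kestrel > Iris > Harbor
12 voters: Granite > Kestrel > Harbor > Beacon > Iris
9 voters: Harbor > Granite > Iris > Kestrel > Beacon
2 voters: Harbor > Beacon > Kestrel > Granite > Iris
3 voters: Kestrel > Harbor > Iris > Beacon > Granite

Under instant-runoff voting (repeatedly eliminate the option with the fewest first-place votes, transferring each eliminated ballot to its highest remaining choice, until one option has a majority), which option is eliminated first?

Beacon

Round 1: Granite 16, Harbor 11, Iris 7, Kestrel 3, Beacon 0. Beacon has the fewest and is eliminated.
Round 2: Granite 16, Harbor 11, Iris 7, Kestrel 3. Kestrel has the fewest and is eliminated.
Round 3: Granite 16, Harbor 14, Iris 7. Iris has the fewest and is eliminated.
Round 4: Granite 23, Harbor 14. Granite has a majority.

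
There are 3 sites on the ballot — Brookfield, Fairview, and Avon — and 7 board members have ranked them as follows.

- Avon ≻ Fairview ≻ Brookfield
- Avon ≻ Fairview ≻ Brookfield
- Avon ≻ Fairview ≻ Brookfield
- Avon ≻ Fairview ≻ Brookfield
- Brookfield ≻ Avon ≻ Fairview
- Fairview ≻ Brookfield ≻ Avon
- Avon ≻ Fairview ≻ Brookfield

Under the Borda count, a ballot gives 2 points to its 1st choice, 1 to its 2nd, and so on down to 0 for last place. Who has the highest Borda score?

Borda scores:
  Brookfield: 0 + 0 + 0 + 0 + 2 + 1 + 0 = 3
  Fairview: 1 + 1 + 1 + 1 + 0 + 2 + 1 = 7
  Avon: 2 + 2 + 2 + 2 + 1 + 0 + 2 = 11
Avon has the highest total.

Avon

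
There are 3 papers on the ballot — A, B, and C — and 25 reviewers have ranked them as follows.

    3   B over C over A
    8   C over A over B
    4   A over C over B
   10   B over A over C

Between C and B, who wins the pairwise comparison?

B

Ballots ranking C above B: 8+4 = 12.
Ballots ranking B above C: 3+10 = 13.
B wins the head-to-head, 13–12.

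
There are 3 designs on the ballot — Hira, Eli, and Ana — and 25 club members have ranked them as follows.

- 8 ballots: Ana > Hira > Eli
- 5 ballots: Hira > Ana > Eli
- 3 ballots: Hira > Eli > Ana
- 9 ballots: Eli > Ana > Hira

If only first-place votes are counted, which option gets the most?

First-place vote totals:
  Hira: 8
  Eli: 9
  Ana: 8
Eli has the most first-place votes.

Eli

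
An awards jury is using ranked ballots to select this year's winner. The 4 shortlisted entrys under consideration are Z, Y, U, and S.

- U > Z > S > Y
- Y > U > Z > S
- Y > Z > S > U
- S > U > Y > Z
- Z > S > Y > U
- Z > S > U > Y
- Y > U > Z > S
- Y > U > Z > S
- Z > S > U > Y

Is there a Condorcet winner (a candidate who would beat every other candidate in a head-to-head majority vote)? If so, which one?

Head-to-head results (9 voters total):
Z vs Y: Y wins 5–4.
Z vs U: U wins 5–4.
Z vs S: Z wins 8–1.
Y vs U: Y wins 5–4.
Y vs S: S wins 5–4.
U vs S: S wins 5–4.
No candidate beats all others: Z beats S beats Y beats Z, a majority cycle.

There is no Condorcet winner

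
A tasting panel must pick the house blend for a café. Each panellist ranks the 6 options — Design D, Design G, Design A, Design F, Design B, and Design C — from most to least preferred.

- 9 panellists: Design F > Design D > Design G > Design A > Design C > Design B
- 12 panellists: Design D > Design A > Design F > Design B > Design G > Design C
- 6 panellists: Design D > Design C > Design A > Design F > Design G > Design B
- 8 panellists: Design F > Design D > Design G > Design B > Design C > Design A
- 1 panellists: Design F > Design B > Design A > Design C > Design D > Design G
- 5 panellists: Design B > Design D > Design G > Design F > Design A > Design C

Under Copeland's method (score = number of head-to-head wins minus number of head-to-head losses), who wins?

Design D

Pairwise results:
  Design D vs Design G: Design D wins 41–0.
  Design D vs Design A: Design D wins 40–1.
  Design D vs Design F: Design D wins 23–18.
  Design D vs Design B: Design D wins 35–6.
  Design D vs Design C: Design D wins 40–1.
  Design G vs Design A: Design G wins 22–19.
  Design G vs Design F: Design F wins 36–5.
  Design G vs Design B: Design G wins 23–18.
  Design G vs Design C: Design G wins 34–7.
  Design A vs Design F: Design F wins 23–18.
  Design A vs Design B: Design A wins 27–14.
  Design A vs Design C: Design A wins 27–14.
  Design F vs Design B: Design F wins 36–5.
  Design F vs Design C: Design F wins 35–6.
  Design B vs Design C: Design B wins 26–15.
Copeland scores (wins − losses):
  Design D: 5 − 0 = 5
  Design G: 3 − 2 = 1
  Design A: 2 − 3 = -1
  Design F: 4 − 1 = 3
  Design B: 1 − 4 = -3
  Design C: 0 − 5 = -5
Design D has the best Copeland score.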